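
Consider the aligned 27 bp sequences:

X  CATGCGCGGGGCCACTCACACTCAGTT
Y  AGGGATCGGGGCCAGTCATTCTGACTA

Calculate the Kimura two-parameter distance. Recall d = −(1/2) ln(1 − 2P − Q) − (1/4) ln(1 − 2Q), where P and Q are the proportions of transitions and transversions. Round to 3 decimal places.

0.603

Of 27 sites, 2 differences are transitions and 9 are transversions, so P = 2/27 ≈ 0.074074 and Q = 9/27 ≈ 0.333333.
Under the Kimura two-parameter model, d = −½ ln(1 − 2P − Q) − ¼ ln(1 − 2Q).
1 − 2P − Q = 0.518519, giving −½ ln(0.518519) = 0.328389.
1 − 2Q = 0.333334, giving −¼ ln(0.333334) = 0.274653.
d = 0.328389 + 0.274653 = 0.603042.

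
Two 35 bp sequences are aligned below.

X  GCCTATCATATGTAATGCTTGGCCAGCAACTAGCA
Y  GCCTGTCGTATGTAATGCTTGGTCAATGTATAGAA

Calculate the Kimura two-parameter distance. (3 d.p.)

Of 35 sites, 6 differences are transitions and 3 are transversions, so P = 6/35 ≈ 0.171429 and Q = 3/35 ≈ 0.085714.
Under the Kimura two-parameter model, d = −½ ln(1 − 2P − Q) − ¼ ln(1 − 2Q).
1 − 2P − Q = 0.571428, giving −½ ln(0.571428) = 0.279808.
1 − 2Q = 0.828572, giving −¼ ln(0.828572) = 0.047013.
d = 0.279808 + 0.047013 = 0.326821.

0.327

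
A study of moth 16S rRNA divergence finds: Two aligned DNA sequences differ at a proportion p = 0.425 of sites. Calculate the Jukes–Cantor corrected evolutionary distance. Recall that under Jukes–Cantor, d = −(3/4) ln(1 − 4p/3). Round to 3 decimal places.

0.627

d = −(3/4) ln(1 − 4p/3) = −0.75 ln(1 − 0.566667) = −0.75 ln(0.433333)
  = −0.75 × (-0.836249) = 0.627187 substitutions/site.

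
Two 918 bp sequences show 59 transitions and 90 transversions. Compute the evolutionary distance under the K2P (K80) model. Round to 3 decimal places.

P = 59/918 ≈ 0.06427 and Q = 90/918 ≈ 0.098039.
Under the Kimura two-parameter model, d = −½ ln(1 − 2P − Q) − ¼ ln(1 − 2Q).
1 − 2P − Q = 0.773421, giving −½ ln(0.773421) = 0.128466.
1 − 2Q = 0.803922, giving −¼ ln(0.803922) = 0.054563.
d = 0.128466 + 0.054563 = 0.183029.

0.183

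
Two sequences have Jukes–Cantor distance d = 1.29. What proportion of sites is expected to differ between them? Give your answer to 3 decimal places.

0.616

p = (3/4)(1 − e^(−4d/3)) = 0.75 × (1 − e^(-1.72)) = 0.75 × (1 − 0.179066) = 0.615701.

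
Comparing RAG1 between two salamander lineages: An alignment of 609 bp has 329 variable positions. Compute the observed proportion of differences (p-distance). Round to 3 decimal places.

p = 329/609 = 0.540229… ≈ 0.540 (to 3 d.p.).

0.540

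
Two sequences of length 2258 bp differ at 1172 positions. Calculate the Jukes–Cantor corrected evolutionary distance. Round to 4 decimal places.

0.8834

p = 1172/2258 ≈ 0.519043.
d = −(3/4) ln(1 − 4p/3) = −0.75 ln(1 − 0.692057) = −0.75 ln(0.307943)
  = −0.75 × (-1.177841) = 0.883381 substitutions/site.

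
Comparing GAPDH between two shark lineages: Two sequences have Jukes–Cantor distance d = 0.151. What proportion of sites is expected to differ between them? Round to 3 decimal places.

0.137

p = (3/4)(1 − e^(−4d/3)) = 0.75 × (1 − e^(-0.201333)) = 0.75 × (1 − 0.817640) = 0.136770.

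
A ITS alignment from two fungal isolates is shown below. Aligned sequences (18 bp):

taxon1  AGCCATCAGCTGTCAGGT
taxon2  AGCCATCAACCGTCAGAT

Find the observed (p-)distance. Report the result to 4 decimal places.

The sequences differ at 3 of 18 positions (sites 9, 11, 17).
p = 3/18 = 0.166666… ≈ 0.1667 (to 4 d.p.).

0.1667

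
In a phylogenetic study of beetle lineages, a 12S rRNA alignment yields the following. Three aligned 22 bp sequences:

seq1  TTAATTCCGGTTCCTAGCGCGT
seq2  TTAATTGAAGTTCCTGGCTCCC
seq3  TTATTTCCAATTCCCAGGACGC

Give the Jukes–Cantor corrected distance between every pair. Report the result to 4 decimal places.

d(seq1,seq2) = 0.4141, d(seq1,seq3) = 0.4141, d(seq2,seq3) = 0.5913

seq1–seq2: 7/22 sites differ → p ≈ 0.318182, d = −0.75 ln(1 − 0.424243) = 0.414052 ≈ 0.4141.
seq1–seq3: 7/22 sites differ → p ≈ 0.318182, d = −0.75 ln(1 − 0.424243) = 0.414052 ≈ 0.4141.
seq2–seq3: 9/22 sites differ → p ≈ 0.409091, d = −0.75 ln(1 − 0.545455) = 0.591344 ≈ 0.5913.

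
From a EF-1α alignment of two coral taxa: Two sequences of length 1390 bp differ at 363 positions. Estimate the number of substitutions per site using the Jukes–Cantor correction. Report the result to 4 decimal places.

p = 363/1390 ≈ 0.261151.
d = −(3/4) ln(1 − 4p/3) = −0.75 ln(1 − 0.348201) = −0.75 ln(0.651799)
  = −0.75 × (-0.428019) = 0.321014 substitutions/site.

0.3210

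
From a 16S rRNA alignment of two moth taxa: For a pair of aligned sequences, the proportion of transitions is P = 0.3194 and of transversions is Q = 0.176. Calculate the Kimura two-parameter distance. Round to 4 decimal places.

0.9516

Under the Kimura two-parameter model, d = −½ ln(1 − 2P − Q) − ¼ ln(1 − 2Q).
1 − 2P − Q = 0.1852, giving −½ ln(0.1852) = 0.843159.
1 − 2Q = 0.648, giving −¼ ln(0.648) = 0.108466.
d = 0.843159 + 0.108466 = 0.951625.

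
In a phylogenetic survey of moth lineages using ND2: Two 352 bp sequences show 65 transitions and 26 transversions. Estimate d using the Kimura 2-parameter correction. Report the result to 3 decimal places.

P = 65/352 ≈ 0.184659 and Q = 26/352 ≈ 0.073864.
Under the Kimura two-parameter model, d = −½ ln(1 − 2P − Q) − ¼ ln(1 − 2Q).
1 − 2P − Q = 0.556818, giving −½ ln(0.556818) = 0.292758.
1 − 2Q = 0.852272, giving −¼ ln(0.852272) = 0.039962.
d = 0.292758 + 0.039962 = 0.332720.

0.333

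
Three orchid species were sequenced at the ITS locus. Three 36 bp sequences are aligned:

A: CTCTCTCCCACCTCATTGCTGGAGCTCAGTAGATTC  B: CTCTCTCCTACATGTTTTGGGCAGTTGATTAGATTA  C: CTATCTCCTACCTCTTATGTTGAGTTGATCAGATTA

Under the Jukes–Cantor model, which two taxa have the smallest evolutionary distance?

B and C

A–B: 12/36 differ, p = 0.333, d = 0.441.
A–C: 12/36 differ, p = 0.333, d = 0.441.
B–C: 8/36 differ, p = 0.222, d = 0.264.
The smallest distance is between B and C.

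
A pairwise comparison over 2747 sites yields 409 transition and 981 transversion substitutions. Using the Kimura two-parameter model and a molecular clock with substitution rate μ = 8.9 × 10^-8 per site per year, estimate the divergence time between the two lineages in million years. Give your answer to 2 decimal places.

4.75

P = 409/2747 ≈ 0.14889 and Q = 981/2747 ≈ 0.357117.
Under the Kimura two-parameter model, d = −½ ln(1 − 2P − Q) − ¼ ln(1 − 2Q).
1 − 2P − Q = 0.345103, giving −½ ln(0.345103) = 0.531956.
1 − 2Q = 0.285766, giving −¼ ln(0.285766) = 0.313145.
d = 0.531956 + 0.313145 = 0.845101.
Under a molecular clock d = 2μt, so t = d/(2μ) = 0.845101 / (2 × 8.9 × 10^-8) = 4.75 million years.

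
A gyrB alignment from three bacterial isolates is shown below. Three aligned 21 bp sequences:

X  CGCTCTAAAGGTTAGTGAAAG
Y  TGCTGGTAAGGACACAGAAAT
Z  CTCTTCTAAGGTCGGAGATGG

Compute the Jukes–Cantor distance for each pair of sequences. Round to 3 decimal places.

d(X,Y) = 0.635, d(X,Z) = 0.635, d(Y,Z) = 0.756

X–Y: 9/21 sites differ → p ≈ 0.428571, d = −0.75 ln(1 − 0.571428) = 0.635472 ≈ 0.635.
X–Z: 9/21 sites differ → p ≈ 0.428571, d = −0.75 ln(1 − 0.571428) = 0.635472 ≈ 0.635.
Y–Z: 10/21 sites differ → p ≈ 0.47619, d = −0.75 ln(1 − 0.63492) = 0.755729 ≈ 0.756.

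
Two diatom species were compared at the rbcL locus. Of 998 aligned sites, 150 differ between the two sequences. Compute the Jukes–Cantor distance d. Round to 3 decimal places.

p = 150/998 ≈ 0.150301.
d = −(3/4) ln(1 − 4p/3) = −0.75 ln(1 − 0.200401) = −0.75 ln(0.799599)
  = −0.75 × (-0.223645) = 0.167734 substitutions/site.

0.168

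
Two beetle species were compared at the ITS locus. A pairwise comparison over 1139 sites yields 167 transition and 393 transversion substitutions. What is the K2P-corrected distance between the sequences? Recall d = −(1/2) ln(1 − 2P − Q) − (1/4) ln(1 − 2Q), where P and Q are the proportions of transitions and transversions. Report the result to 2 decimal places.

0.80

P = 167/1139 ≈ 0.14662 and Q = 393/1139 ≈ 0.34504.
Under the Kimura two-parameter model, d = −½ ln(1 − 2P − Q) − ¼ ln(1 − 2Q).
1 − 2P − Q = 0.36172, giving −½ ln(0.36172) = 0.508442.
1 − 2Q = 0.30992, giving −¼ ln(0.30992) = 0.292860.
d = 0.508442 + 0.292860 = 0.801302.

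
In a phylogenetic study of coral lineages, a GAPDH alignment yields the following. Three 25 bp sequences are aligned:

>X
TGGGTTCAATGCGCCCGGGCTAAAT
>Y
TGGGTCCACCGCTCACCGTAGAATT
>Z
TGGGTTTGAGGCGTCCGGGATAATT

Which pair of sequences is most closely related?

X and Z

X–Y: 10/25 differ, p = 0.400, d = 0.572.
X–Z: 6/25 differ, p = 0.240, d = 0.289.
Y–Z: 11/25 differ, p = 0.440, d = 0.663.
The smallest distance is between X and Z.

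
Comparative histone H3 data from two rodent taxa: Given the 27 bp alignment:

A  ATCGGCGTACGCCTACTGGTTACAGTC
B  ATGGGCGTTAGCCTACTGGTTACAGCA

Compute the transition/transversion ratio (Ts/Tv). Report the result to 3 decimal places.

0.250

Transitions are A↔G and C↔T; transversions are all other mismatches.
Transitions: 1. Transversions: 4.
R = 1/4 = 0.250.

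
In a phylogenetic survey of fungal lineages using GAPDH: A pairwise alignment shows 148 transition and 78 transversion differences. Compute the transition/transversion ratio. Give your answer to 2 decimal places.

R = 148/78 = 1.897435… ≈ 1.90 (to 2 d.p.).

1.90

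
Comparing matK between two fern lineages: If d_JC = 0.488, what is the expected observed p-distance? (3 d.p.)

p = (3/4)(1 − e^(−4d/3)) = 0.75 × (1 − e^(-0.650667)) = 0.75 × (1 − 0.521698) = 0.358727.

0.359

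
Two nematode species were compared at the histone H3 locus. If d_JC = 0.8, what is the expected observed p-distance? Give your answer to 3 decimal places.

0.492

p = (3/4)(1 − e^(−4d/3)) = 0.75 × (1 − e^(-1.066667)) = 0.75 × (1 − 0.344154) = 0.491885.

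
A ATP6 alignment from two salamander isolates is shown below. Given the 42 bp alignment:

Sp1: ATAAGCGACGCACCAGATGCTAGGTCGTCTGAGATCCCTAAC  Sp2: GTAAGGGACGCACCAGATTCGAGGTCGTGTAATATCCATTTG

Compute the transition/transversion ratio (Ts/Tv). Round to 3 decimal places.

0.222

Transitions are A↔G and C↔T; transversions are all other mismatches.
Transitions: 2. Transversions: 9.
R = 2/9 = 0.222222… ≈ 0.222 (to 3 d.p.).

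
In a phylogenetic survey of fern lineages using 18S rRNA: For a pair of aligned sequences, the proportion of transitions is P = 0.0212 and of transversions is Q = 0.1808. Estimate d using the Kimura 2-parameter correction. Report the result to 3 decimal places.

Under the Kimura two-parameter model, d = −½ ln(1 − 2P − Q) − ¼ ln(1 − 2Q).
1 − 2P − Q = 0.7768, giving −½ ln(0.7768) = 0.126286.
1 − 2Q = 0.6384, giving −¼ ln(0.6384) = 0.112198.
d = 0.126286 + 0.112198 = 0.238484.

0.238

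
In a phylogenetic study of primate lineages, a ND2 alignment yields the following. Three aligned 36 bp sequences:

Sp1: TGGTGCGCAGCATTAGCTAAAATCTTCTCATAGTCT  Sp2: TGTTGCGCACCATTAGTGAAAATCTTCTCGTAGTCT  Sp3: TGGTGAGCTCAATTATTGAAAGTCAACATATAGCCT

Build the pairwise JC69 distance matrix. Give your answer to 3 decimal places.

d(Sp1,Sp2) = 0.154, d(Sp1,Sp3) = 0.493, d(Sp2,Sp3) = 0.441

Sp1–Sp2: 5/36 sites differ → p ≈ 0.138889, d = −0.75 ln(1 − 0.185185) = 0.153596 ≈ 0.154.
Sp1–Sp3: 13/36 sites differ → p ≈ 0.361111, d = −0.75 ln(1 − 0.481481) = 0.492584 ≈ 0.493.
Sp2–Sp3: 12/36 sites differ → p ≈ 0.333333, d = −0.75 ln(1 − 0.444444) = 0.440839 ≈ 0.441.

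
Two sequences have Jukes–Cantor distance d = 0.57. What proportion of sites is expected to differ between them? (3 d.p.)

0.399

p = (3/4)(1 − e^(−4d/3)) = 0.75 × (1 − e^(-0.76)) = 0.75 × (1 − 0.467666) = 0.399251.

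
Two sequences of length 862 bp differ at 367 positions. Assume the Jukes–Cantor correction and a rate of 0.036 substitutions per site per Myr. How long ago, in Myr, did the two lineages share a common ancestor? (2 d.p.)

p = 367/862 ≈ 0.425754.
d = −(3/4) ln(1 − 4p/3) = −0.75 ln(1 − 0.567672) = −0.75 ln(0.432328)
  = −0.75 × (-0.838571) = 0.628928 substitutions/site.
Under a molecular clock d = 2μt, so t = d/(2μ) = 0.628928 / (2 × 0.036) = 8.74 Myr.

8.74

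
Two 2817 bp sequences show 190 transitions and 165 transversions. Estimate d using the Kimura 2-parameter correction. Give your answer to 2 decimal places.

0.14

P = 190/2817 ≈ 0.067448 and Q = 165/2817 ≈ 0.058573.
Under the Kimura two-parameter model, d = −½ ln(1 − 2P − Q) − ¼ ln(1 − 2Q).
1 − 2P − Q = 0.806531, giving −½ ln(0.806531) = 0.107506.
1 − 2Q = 0.882854, giving −¼ ln(0.882854) = 0.031149.
d = 0.107506 + 0.031149 = 0.138655.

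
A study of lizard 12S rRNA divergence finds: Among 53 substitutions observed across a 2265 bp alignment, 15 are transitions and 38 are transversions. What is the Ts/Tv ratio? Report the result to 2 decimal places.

0.39

R = 15/38 = 0.394736… ≈ 0.39 (to 2 d.p.).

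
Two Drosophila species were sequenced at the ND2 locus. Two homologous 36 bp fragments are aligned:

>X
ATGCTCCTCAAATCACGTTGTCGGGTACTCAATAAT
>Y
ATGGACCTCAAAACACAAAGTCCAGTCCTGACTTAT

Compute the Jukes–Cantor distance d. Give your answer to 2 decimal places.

The sequences differ at 12 of 36 sites, so p = 12/36 ≈ 0.333333.
d = −(3/4) ln(1 − 4p/3) = −0.75 ln(1 − 0.444444) = −0.75 ln(0.555556)
  = −0.75 × (-0.587786) = 0.440840 substitutions/site.

0.44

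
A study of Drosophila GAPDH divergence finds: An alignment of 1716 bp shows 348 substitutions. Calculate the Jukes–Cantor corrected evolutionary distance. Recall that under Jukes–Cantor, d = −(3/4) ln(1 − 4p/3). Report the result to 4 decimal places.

0.2364

p = 348/1716 ≈ 0.202797.
d = −(3/4) ln(1 − 4p/3) = −0.75 ln(1 − 0.270396) = −0.75 ln(0.729604)
  = −0.75 × (-0.315253) = 0.236440 substitutions/site.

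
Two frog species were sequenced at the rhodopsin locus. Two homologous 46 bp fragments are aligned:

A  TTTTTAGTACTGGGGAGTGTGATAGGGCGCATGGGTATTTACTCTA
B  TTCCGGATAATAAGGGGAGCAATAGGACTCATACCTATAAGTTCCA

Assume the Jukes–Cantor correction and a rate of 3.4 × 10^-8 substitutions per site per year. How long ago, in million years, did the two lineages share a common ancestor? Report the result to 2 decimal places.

11.20

The sequences differ at 22 of 46 sites, so p = 22/46 ≈ 0.478261.
d = −(3/4) ln(1 − 4p/3) = −0.75 ln(1 − 0.637681) = −0.75 ln(0.362319)
  = −0.75 × (-1.015230) = 0.761423 substitutions/site.
Under a molecular clock d = 2μt, so t = d/(2μ) = 0.761423 / (2 × 3.4 × 10^-8) = 11.20 million years.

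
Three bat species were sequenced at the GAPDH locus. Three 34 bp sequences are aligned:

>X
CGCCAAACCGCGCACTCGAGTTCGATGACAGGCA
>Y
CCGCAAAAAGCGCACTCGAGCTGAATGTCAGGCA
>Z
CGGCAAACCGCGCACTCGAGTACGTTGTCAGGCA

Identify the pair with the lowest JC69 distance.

X–Y: 8/34 differ, p = 0.235, d = 0.282.
X–Z: 4/34 differ, p = 0.118, d = 0.128.
Y–Z: 8/34 differ, p = 0.235, d = 0.282.
The smallest distance is between X and Z.

X and Z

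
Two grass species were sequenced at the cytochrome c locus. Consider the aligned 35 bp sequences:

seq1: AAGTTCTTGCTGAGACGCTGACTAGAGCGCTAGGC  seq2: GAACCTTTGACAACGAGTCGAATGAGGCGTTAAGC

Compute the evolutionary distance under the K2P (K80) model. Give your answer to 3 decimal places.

Of 35 sites, 15 differences are transitions and 4 are transversions, so P = 15/35 ≈ 0.428571 and Q = 4/35 ≈ 0.114286.
Under the Kimura two-parameter model, d = −½ ln(1 − 2P − Q) − ¼ ln(1 − 2Q).
1 − 2P − Q = 0.028572, giving −½ ln(0.028572) = 1.777664.
1 − 2Q = 0.771428, giving −¼ ln(0.771428) = 0.064878.
d = 1.777664 + 0.064878 = 1.842542.

1.843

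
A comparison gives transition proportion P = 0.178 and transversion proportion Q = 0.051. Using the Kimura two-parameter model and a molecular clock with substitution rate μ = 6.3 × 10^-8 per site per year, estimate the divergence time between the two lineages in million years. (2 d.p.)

Under the Kimura two-parameter model, d = −½ ln(1 − 2P − Q) − ¼ ln(1 − 2Q).
1 − 2P − Q = 0.593, giving −½ ln(0.593) = 0.261280.
1 − 2Q = 0.898, giving −¼ ln(0.898) = 0.026896.
d = 0.261280 + 0.026896 = 0.288176.
Under a molecular clock d = 2μt, so t = d/(2μ) = 0.288176 / (2 × 6.3 × 10^-8) = 2.29 million years.

2.29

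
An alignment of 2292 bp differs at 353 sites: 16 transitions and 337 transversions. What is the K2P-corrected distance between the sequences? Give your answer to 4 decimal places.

P = 16/2292 ≈ 0.006981 and Q = 337/2292 ≈ 0.147033.
Under the Kimura two-parameter model, d = −½ ln(1 − 2P − Q) − ¼ ln(1 − 2Q).
1 − 2P − Q = 0.839005, giving −½ ln(0.839005) = 0.087769.
1 − 2Q = 0.705934, giving −¼ ln(0.705934) = 0.087058.
d = 0.087769 + 0.087058 = 0.174827.

0.1748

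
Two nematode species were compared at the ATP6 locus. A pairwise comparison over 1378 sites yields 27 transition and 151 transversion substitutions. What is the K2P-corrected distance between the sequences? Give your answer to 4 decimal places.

P = 27/1378 ≈ 0.019594 and Q = 151/1378 ≈ 0.109579.
Under the Kimura two-parameter model, d = −½ ln(1 − 2P − Q) − ¼ ln(1 − 2Q).
1 − 2P − Q = 0.851233, giving −½ ln(0.851233) = 0.080535.
1 − 2Q = 0.780842, giving −¼ ln(0.780842) = 0.061846.
d = 0.080535 + 0.061846 = 0.142381.

0.1424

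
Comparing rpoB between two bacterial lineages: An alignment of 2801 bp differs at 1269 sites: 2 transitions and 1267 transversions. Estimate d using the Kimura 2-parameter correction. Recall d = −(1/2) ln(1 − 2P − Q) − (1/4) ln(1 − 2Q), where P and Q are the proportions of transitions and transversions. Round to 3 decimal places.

0.890

P = 2/2801 ≈ 0.000714 and Q = 1267/2801 ≈ 0.452338.
Under the Kimura two-parameter model, d = −½ ln(1 − 2P − Q) − ¼ ln(1 − 2Q).
1 − 2P − Q = 0.546234, giving −½ ln(0.546234) = 0.302354.
1 − 2Q = 0.095324, giving −¼ ln(0.095324) = 0.587618.
d = 0.302354 + 0.587618 = 0.889972.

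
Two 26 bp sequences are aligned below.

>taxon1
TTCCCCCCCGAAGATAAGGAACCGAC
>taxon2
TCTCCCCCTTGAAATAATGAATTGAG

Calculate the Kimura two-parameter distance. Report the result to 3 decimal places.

0.596

Of 26 sites, 7 differences are transitions and 3 are transversions, so P = 7/26 ≈ 0.269231 and Q = 3/26 ≈ 0.115385.
Under the Kimura two-parameter model, d = −½ ln(1 − 2P − Q) − ¼ ln(1 − 2Q).
1 − 2P − Q = 0.346153, giving −½ ln(0.346153) = 0.530437.
1 − 2Q = 0.76923, giving −¼ ln(0.76923) = 0.065591.
d = 0.530437 + 0.065591 = 0.596028.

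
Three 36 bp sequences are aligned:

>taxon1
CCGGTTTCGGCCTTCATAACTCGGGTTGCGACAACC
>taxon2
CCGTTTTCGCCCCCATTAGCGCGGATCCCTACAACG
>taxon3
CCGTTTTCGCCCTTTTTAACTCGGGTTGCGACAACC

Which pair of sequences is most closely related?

taxon1 and taxon3

taxon1–taxon2: 13/36 differ, p = 0.361, d = 0.493.
taxon1–taxon3: 4/36 differ, p = 0.111, d = 0.120.
taxon2–taxon3: 10/36 differ, p = 0.278, d = 0.347.
The smallest distance is between taxon1 and taxon3.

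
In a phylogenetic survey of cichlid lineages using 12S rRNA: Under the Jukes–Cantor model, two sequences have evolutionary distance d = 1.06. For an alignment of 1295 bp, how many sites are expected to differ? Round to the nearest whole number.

Invert JC69: p = (3/4)(1 − e^(−4d/3)) = 0.75 × (1 − e^(-1.413333)) = 0.75 × (1 − 0.243331) = 0.567502.
Expected differing sites = pL ≈ 0.567502 × 1295 = 734.91509 ≈ 735.

735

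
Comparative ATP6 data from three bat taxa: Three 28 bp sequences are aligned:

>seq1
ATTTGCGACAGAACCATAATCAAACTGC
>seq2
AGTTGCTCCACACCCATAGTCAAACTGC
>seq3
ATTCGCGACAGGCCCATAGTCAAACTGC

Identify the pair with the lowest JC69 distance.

seq1–seq2: 6/28 differ, p = 0.214, d = 0.252.
seq1–seq3: 4/28 differ, p = 0.143, d = 0.158.
seq2–seq3: 6/28 differ, p = 0.214, d = 0.252.
The smallest distance is between seq1 and seq3.

seq1 and seq3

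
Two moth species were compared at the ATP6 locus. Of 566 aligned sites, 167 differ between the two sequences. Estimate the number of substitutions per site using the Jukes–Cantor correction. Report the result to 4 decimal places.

p = 167/566 ≈ 0.295053.
d = −(3/4) ln(1 − 4p/3) = −0.75 ln(1 − 0.393404) = −0.75 ln(0.606596)
  = −0.75 × (-0.499892) = 0.374919 substitutions/site.

0.3749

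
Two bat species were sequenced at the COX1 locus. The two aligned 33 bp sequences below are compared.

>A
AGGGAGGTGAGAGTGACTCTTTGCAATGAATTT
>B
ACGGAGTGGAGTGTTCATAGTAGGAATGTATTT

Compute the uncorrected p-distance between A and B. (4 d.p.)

0.3636

The sequences differ at 12 of 33 positions.
p = 12/33 = 0.363636… ≈ 0.3636 (to 4 d.p.).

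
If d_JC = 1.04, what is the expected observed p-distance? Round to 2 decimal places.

0.56

p = (3/4)(1 − e^(−4d/3)) = 0.75 × (1 − e^(-1.386667)) = 0.75 × (1 − 0.249907) = 0.562570.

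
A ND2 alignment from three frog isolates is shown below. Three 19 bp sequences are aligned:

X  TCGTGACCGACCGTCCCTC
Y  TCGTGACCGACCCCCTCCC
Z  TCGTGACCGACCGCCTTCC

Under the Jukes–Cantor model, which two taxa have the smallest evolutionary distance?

X–Y: 4/19 differ, p = 0.211, d = 0.247.
X–Z: 4/19 differ, p = 0.211, d = 0.247.
Y–Z: 2/19 differ, p = 0.105, d = 0.113.
The smallest distance is between Y and Z.

Y and Z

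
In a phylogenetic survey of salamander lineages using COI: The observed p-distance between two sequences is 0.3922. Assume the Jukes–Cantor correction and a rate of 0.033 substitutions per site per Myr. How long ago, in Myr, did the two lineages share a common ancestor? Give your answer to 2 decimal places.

d = −(3/4) ln(1 − 4p/3) = −0.75 ln(1 − 0.522933) = −0.75 ln(0.477067)
  = −0.75 × (-0.740098) = 0.555074 substitutions/site.
Under a molecular clock d = 2μt, so t = d/(2μ) = 0.555074 / (2 × 0.033) = 8.41 Myr.

8.41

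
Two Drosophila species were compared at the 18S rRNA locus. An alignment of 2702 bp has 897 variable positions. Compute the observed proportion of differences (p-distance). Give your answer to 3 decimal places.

0.332

p = 897/2702 = 0.331976… ≈ 0.332 (to 3 d.p.).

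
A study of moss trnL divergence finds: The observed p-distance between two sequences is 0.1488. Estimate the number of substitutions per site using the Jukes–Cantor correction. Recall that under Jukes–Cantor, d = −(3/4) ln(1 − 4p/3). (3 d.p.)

d = −(3/4) ln(1 − 4p/3) = −0.75 ln(1 − 0.1984) = −0.75 ln(0.8016)
  = −0.75 × (-0.221146) = 0.165860 substitutions/site.

0.166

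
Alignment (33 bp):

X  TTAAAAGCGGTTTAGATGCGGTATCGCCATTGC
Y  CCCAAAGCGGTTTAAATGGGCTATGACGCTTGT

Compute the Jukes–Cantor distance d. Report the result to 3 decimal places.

0.441

The sequences differ at 11 of 33 sites, so p = 11/33 ≈ 0.333333.
d = −(3/4) ln(1 − 4p/3) = −0.75 ln(1 − 0.444444) = −0.75 ln(0.555556)
  = −0.75 × (-0.587786) = 0.440840 substitutions/site.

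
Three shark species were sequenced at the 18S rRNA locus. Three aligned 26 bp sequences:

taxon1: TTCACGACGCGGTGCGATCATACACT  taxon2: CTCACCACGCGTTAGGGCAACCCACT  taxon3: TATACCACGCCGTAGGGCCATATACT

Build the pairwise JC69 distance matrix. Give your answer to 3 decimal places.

d(taxon1,taxon2) = 0.539, d(taxon1,taxon3) = 0.464, d(taxon2,taxon3) = 0.464

taxon1–taxon2: 10/26 sites differ → p ≈ 0.384615, d = −0.75 ln(1 − 0.51282) = 0.539341 ≈ 0.539.
taxon1–taxon3: 9/26 sites differ → p ≈ 0.346154, d = −0.75 ln(1 − 0.461539) = 0.464280 ≈ 0.464.
taxon2–taxon3: 9/26 sites differ → p ≈ 0.346154, d = −0.75 ln(1 − 0.461539) = 0.464280 ≈ 0.464.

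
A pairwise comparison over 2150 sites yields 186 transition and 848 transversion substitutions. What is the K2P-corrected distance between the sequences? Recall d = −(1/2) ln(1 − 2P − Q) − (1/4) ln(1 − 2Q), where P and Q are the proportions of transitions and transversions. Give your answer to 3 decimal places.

P = 186/2150 ≈ 0.086512 and Q = 848/2150 ≈ 0.394419.
Under the Kimura two-parameter model, d = −½ ln(1 − 2P − Q) − ¼ ln(1 − 2Q).
1 − 2P − Q = 0.432557, giving −½ ln(0.432557) = 0.419021.
1 − 2Q = 0.211162, giving −¼ ln(0.211162) = 0.388782.
d = 0.419021 + 0.388782 = 0.807803.

0.808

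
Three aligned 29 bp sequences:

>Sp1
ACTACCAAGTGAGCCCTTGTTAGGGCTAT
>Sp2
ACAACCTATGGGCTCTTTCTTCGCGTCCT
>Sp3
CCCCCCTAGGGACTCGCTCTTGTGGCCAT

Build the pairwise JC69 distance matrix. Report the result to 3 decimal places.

d(Sp1,Sp2) = 0.774, d(Sp1,Sp3) = 0.683, d(Sp2,Sp3) = 0.602

Sp1–Sp2: 14/29 sites differ → p ≈ 0.482759, d = −0.75 ln(1 − 0.643679) = 0.773942 ≈ 0.774.
Sp1–Sp3: 13/29 sites differ → p ≈ 0.448276, d = −0.75 ln(1 − 0.597701) = 0.682920 ≈ 0.683.
Sp2–Sp3: 12/29 sites differ → p ≈ 0.413793, d = −0.75 ln(1 − 0.551724) = 0.601760 ≈ 0.602.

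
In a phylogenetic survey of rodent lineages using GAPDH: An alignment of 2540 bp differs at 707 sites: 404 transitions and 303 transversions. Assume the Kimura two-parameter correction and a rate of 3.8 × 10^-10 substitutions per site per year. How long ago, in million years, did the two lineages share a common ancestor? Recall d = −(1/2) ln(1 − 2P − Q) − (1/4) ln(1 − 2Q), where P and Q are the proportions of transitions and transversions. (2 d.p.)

468.08

P = 404/2540 ≈ 0.159055 and Q = 303/2540 ≈ 0.119291.
Under the Kimura two-parameter model, d = −½ ln(1 − 2P − Q) − ¼ ln(1 − 2Q).
1 − 2P − Q = 0.562599, giving −½ ln(0.562599) = 0.287594.
1 − 2Q = 0.761418, giving −¼ ln(0.761418) = 0.068143.
d = 0.287594 + 0.068143 = 0.355737.
Under a molecular clock d = 2μt, so t = d/(2μ) = 0.355737 / (2 × 3.8 × 10^-10) = 468.08 million years.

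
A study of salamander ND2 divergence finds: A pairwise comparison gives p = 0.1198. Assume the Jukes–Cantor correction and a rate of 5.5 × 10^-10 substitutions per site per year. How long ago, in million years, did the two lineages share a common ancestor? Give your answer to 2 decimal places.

d = −(3/4) ln(1 − 4p/3) = −0.75 ln(1 − 0.159733) = −0.75 ln(0.840267)
  = −0.75 × (-0.174036) = 0.130527 substitutions/site.
Under a molecular clock d = 2μt, so t = d/(2μ) = 0.130527 / (2 × 5.5 × 10^-10) = 118.66 million years.

118.66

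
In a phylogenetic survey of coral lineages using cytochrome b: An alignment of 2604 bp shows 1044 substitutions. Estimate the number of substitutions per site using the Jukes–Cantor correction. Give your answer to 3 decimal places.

0.574

p = 1044/2604 ≈ 0.400922.
d = −(3/4) ln(1 − 4p/3) = −0.75 ln(1 − 0.534563) = −0.75 ln(0.465437)
  = −0.75 × (-0.764779) = 0.573584 substitutions/site.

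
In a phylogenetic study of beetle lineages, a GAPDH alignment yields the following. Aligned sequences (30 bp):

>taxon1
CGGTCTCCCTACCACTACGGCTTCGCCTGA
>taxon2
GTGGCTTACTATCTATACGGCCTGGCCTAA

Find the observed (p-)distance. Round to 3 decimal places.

0.367

The sequences differ at 11 of 30 positions.
p = 11/30 = 0.366666… ≈ 0.367 (to 3 d.p.).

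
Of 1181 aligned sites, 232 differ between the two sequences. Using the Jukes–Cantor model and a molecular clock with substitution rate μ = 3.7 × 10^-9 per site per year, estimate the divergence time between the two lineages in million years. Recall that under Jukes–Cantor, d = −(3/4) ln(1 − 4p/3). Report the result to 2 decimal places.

p = 232/1181 ≈ 0.196444.
d = −(3/4) ln(1 − 4p/3) = −0.75 ln(1 − 0.261925) = −0.75 ln(0.738075)
  = −0.75 × (-0.303710) = 0.227783 substitutions/site.
Under a molecular clock d = 2μt, so t = d/(2μ) = 0.227783 / (2 × 3.7 × 10^-9) = 30.78 million years.

30.78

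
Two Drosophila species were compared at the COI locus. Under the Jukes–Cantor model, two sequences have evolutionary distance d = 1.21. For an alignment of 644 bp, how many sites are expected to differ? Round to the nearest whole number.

387

Invert JC69: p = (3/4)(1 − e^(−4d/3)) = 0.75 × (1 − e^(-1.613333)) = 0.75 × (1 − 0.199222) = 0.600584.
Expected differing sites = pL ≈ 0.600584 × 644 = 386.776096 ≈ 387.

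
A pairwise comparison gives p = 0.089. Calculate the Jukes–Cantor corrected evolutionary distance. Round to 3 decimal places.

0.095

d = −(3/4) ln(1 − 4p/3) = −0.75 ln(1 − 0.118667) = −0.75 ln(0.881333)
  = −0.75 × (-0.126320) = 0.094740 substitutions/site.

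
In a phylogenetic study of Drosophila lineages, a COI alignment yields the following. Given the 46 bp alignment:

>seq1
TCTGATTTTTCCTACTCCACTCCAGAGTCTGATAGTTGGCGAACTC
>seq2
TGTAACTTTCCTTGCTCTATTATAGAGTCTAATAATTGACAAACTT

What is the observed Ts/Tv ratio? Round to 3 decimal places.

6.500

Transitions are A↔G and C↔T; transversions are all other mismatches.
Transitions: 13. Transversions: 2.
R = 13/2 = 6.500.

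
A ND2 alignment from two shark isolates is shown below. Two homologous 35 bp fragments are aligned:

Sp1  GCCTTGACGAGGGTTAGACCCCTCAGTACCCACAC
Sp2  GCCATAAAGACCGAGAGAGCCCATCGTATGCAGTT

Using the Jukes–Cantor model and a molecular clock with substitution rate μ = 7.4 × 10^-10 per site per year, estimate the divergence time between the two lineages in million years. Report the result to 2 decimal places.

476.55

The sequences differ at 16 of 35 sites, so p = 16/35 ≈ 0.457143.
d = −(3/4) ln(1 − 4p/3) = −0.75 ln(1 − 0.609524) = −0.75 ln(0.390476)
  = −0.75 × (-0.940389) = 0.705292 substitutions/site.
Under a molecular clock d = 2μt, so t = d/(2μ) = 0.705292 / (2 × 7.4 × 10^-10) = 476.55 million years.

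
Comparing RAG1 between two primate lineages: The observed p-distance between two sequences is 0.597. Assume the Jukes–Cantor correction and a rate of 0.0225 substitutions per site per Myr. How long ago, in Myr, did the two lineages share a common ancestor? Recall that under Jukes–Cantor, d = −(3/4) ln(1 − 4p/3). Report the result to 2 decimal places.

d = −(3/4) ln(1 − 4p/3) = −0.75 ln(1 − 0.796) = −0.75 ln(0.204)
  = −0.75 × (-1.589635) = 1.192226 substitutions/site.
Under a molecular clock d = 2μt, so t = d/(2μ) = 1.192226 / (2 × 0.0225) = 26.49 Myr.

26.49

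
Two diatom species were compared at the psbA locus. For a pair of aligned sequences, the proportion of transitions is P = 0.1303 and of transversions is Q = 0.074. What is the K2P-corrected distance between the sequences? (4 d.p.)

Under the Kimura two-parameter model, d = −½ ln(1 − 2P − Q) − ¼ ln(1 − 2Q).
1 − 2P − Q = 0.6654, giving −½ ln(0.6654) = 0.203683.
1 − 2Q = 0.852, giving −¼ ln(0.852) = 0.040042.
d = 0.203683 + 0.040042 = 0.243725.

0.2437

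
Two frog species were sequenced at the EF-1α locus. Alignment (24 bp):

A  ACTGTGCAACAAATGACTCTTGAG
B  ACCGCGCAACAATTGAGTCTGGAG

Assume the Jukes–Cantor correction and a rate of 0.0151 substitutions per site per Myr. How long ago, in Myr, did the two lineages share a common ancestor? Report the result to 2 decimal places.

8.08

The sequences differ at 5 of 24 sites (3, 5, 13, 17, 21), so p = 5/24 ≈ 0.208333.
d = −(3/4) ln(1 − 4p/3) = −0.75 ln(1 − 0.277777) = −0.75 ln(0.722223)
  = −0.75 × (-0.325421) = 0.244066 substitutions/site.
Under a molecular clock d = 2μt, so t = d/(2μ) = 0.244066 / (2 × 0.0151) = 8.08 Myr.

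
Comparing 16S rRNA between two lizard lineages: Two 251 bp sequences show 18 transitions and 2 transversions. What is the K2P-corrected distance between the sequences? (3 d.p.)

P = 18/251 ≈ 0.071713 and Q = 2/251 ≈ 0.007968.
Under the Kimura two-parameter model, d = −½ ln(1 − 2P − Q) − ¼ ln(1 − 2Q).
1 − 2P − Q = 0.848606, giving −½ ln(0.848606) = 0.082080.
1 − 2Q = 0.984064, giving −¼ ln(0.984064) = 0.004016.
d = 0.082080 + 0.004016 = 0.086096.

0.086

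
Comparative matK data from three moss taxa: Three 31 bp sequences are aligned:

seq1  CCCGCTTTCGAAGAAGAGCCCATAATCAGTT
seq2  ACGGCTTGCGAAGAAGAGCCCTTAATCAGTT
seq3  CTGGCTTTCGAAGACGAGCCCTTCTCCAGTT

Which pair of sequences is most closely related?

seq1–seq2: 4/31 differ, p = 0.129, d = 0.142.
seq1–seq3: 7/31 differ, p = 0.226, d = 0.269.
seq2–seq3: 7/31 differ, p = 0.226, d = 0.269.
The smallest distance is between seq1 and seq2.

seq1 and seq2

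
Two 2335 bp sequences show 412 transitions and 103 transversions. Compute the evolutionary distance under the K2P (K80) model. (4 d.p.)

P = 412/2335 ≈ 0.176445 and Q = 103/2335 ≈ 0.044111.
Under the Kimura two-parameter model, d = −½ ln(1 − 2P − Q) − ¼ ln(1 − 2Q).
1 − 2P − Q = 0.602999, giving −½ ln(0.602999) = 0.252920.
1 − 2Q = 0.911778, giving −¼ ln(0.911778) = 0.023090.
d = 0.252920 + 0.023090 = 0.276010.

0.2760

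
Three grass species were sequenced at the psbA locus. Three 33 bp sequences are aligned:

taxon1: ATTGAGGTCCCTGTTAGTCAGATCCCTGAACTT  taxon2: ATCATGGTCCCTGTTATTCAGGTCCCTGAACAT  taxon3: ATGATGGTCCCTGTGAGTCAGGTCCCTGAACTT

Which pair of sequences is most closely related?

taxon1–taxon2: 6/33 differ, p = 0.182, d = 0.208.
taxon1–taxon3: 5/33 differ, p = 0.152, d = 0.169.
taxon2–taxon3: 4/33 differ, p = 0.121, d = 0.132.
The smallest distance is between taxon2 and taxon3.

taxon2 and taxon3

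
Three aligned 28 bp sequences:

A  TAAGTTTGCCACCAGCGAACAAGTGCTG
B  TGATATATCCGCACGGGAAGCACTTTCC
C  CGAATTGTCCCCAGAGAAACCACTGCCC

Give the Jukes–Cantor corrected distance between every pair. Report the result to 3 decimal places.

d(A,B) = 1.076, d(A,C) = 0.940, d(B,C) = 0.556

A–B: 16/28 sites differ → p ≈ 0.571429, d = −0.75 ln(1 − 0.761905) = 1.076314 ≈ 1.076.
A–C: 15/28 sites differ → p ≈ 0.535714, d = −0.75 ln(1 − 0.714285) = 0.939570 ≈ 0.940.
B–C: 11/28 sites differ → p ≈ 0.392857, d = −0.75 ln(1 − 0.523809) = 0.556452 ≈ 0.556.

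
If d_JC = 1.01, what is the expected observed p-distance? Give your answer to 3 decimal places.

p = (3/4)(1 − e^(−4d/3)) = 0.75 × (1 − e^(-1.346667)) = 0.75 × (1 − 0.260106) = 0.554921.

0.555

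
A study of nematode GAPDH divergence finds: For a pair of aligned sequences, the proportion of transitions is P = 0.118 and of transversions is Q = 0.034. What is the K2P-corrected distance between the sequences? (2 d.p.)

Under the Kimura two-parameter model, d = −½ ln(1 − 2P − Q) − ¼ ln(1 − 2Q).
1 − 2P − Q = 0.73, giving −½ ln(0.73) = 0.157355.
1 − 2Q = 0.932, giving −¼ ln(0.932) = 0.017606.
d = 0.157355 + 0.017606 = 0.174961.

0.17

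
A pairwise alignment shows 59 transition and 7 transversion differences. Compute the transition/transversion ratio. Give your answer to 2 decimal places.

8.43

R = 59/7 = 8.428571… ≈ 8.43 (to 2 d.p.).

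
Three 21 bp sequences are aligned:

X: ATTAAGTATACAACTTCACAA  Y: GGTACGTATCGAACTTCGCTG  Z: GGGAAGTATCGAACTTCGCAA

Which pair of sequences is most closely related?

Y and Z

X–Y: 8/21 differ, p = 0.381, d = 0.532.
X–Z: 6/21 differ, p = 0.286, d = 0.360.
Y–Z: 4/21 differ, p = 0.190, d = 0.220.
The smallest distance is between Y and Z.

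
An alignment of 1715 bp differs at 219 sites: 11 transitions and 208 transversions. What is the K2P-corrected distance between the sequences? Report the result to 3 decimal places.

0.141

P = 11/1715 ≈ 0.006414 and Q = 208/1715 ≈ 0.121283.
Under the Kimura two-parameter model, d = −½ ln(1 − 2P − Q) − ¼ ln(1 − 2Q).
1 − 2P − Q = 0.865889, giving −½ ln(0.865889) = 0.071999.
1 − 2Q = 0.757434, giving −¼ ln(0.757434) = 0.069455.
d = 0.071999 + 0.069455 = 0.141454.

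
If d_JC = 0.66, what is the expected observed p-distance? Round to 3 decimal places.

p = (3/4)(1 − e^(−4d/3)) = 0.75 × (1 − e^(-0.88)) = 0.75 × (1 − 0.414783) = 0.438913.

0.439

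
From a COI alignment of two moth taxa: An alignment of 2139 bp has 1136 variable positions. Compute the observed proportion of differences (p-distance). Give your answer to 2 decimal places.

0.53

p = 1136/2139 = 0.531089… ≈ 0.53 (to 2 d.p.).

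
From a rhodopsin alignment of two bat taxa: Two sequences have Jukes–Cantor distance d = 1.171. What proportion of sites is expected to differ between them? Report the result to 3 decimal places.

0.593

p = (3/4)(1 − e^(−4d/3)) = 0.75 × (1 − e^(-1.561333)) = 0.75 × (1 − 0.209856) = 0.592608.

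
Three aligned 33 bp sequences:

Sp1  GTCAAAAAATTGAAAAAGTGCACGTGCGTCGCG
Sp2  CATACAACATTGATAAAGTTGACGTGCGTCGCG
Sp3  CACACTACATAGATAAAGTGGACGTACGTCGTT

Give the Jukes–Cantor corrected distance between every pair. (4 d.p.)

Sp1–Sp2: 8/33 sites differ → p ≈ 0.242424, d = −0.75 ln(1 − 0.323232) = 0.292820 ≈ 0.2928.
Sp1–Sp3: 11/33 sites differ → p ≈ 0.333333, d = −0.75 ln(1 − 0.444444) = 0.440839 ≈ 0.4408.
Sp2–Sp3: 7/33 sites differ → p ≈ 0.212121, d = −0.75 ln(1 − 0.282828) = 0.249330 ≈ 0.2493.

d(Sp1,Sp2) = 0.2928, d(Sp1,Sp3) = 0.4408, d(Sp2,Sp3) = 0.2493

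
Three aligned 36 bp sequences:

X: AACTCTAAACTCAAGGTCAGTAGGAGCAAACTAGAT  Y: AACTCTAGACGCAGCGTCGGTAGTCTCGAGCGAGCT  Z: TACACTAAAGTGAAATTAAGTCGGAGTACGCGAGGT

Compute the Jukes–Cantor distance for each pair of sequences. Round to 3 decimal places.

d(X,Y) = 0.441, d(X,Z) = 0.493, d(Y,Z) = 0.912

X–Y: 12/36 sites differ → p ≈ 0.333333, d = −0.75 ln(1 − 0.444444) = 0.440839 ≈ 0.441.
X–Z: 13/36 sites differ → p ≈ 0.361111, d = −0.75 ln(1 − 0.481481) = 0.492584 ≈ 0.493.
Y–Z: 19/36 sites differ → p ≈ 0.527778, d = −0.75 ln(1 − 0.703704) = 0.912297 ≈ 0.912.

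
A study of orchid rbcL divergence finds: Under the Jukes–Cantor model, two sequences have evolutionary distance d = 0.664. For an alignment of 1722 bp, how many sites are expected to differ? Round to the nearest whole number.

759

Invert JC69: p = (3/4)(1 − e^(−4d/3)) = 0.75 × (1 − e^(-0.885333)) = 0.75 × (1 − 0.412577) = 0.440567.
Expected differing sites = pL ≈ 0.440567 × 1722 = 758.656374 ≈ 759.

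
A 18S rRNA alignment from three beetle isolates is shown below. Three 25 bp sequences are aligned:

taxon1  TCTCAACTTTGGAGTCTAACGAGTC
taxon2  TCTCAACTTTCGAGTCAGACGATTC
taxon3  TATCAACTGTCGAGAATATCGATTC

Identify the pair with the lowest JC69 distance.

taxon1 and taxon2

taxon1–taxon2: 4/25 differ, p = 0.160, d = 0.180.
taxon1–taxon3: 7/25 differ, p = 0.280, d = 0.351.
taxon2–taxon3: 7/25 differ, p = 0.280, d = 0.351.
The smallest distance is between taxon1 and taxon2.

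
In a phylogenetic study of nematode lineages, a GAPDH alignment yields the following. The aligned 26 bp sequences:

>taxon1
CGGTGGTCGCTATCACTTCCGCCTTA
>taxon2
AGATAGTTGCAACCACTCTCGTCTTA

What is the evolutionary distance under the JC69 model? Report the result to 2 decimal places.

0.46

The sequences differ at 9 of 26 sites (1, 3, 5, 8, 11, 13, 18, 19, 22), so p = 9/26 ≈ 0.346154.
d = −(3/4) ln(1 − 4p/3) = −0.75 ln(1 − 0.461539) = −0.75 ln(0.538461)
  = −0.75 × (-0.619040) = 0.464280 substitutions/site.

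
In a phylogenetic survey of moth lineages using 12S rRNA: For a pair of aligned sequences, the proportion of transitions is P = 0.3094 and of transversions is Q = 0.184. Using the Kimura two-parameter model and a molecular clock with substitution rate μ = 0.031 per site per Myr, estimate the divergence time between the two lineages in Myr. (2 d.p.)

Under the Kimura two-parameter model, d = −½ ln(1 − 2P − Q) − ¼ ln(1 − 2Q).
1 − 2P − Q = 0.1972, giving −½ ln(0.1972) = 0.811768.
1 − 2Q = 0.632, giving −¼ ln(0.632) = 0.114716.
d = 0.811768 + 0.114716 = 0.926484.
Under a molecular clock d = 2μt, so t = d/(2μ) = 0.926484 / (2 × 0.031) = 14.94 Myr.

14.94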